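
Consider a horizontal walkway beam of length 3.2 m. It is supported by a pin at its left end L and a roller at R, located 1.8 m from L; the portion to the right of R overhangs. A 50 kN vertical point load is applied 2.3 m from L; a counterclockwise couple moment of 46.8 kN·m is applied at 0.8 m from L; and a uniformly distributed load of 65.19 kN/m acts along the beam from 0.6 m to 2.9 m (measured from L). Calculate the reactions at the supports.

L_x = 0, L_y = 16.28 kN, R_y = 183.7 kN

Resultant of the distributed load: 65.19 × 2.3 = 149.937 kN at 1.75 m from L.
Taking moments about L: R_y·1.8 − 50·2.3 + 46.8 − (65.19·2.3)·1.75 = 0 → R_y = 330.58975/1.8 = 183.661 ≈ 183.7 kN.
ΣF_y = 0: L_y + 183.661 − 50 − 65.19·2.3 = 0 → L_y = 16.28 kN.
ΣF_x = 0: no horizontal applied forces, so L_x = 0.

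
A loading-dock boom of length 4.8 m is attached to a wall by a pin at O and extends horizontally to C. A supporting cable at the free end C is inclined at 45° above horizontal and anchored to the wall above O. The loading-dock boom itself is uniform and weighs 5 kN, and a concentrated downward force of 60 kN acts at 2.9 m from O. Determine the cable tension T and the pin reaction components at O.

ΣM about O: T·sin45°·4.8 − 5·2.4 − 60·2.9 = 0 → T = 186/(4.8·0.707107) = 54.8008 ≈ 54.80 kN.
ΣF_x = 0: O_x − T·cos45° = 0 → O_x = 54.8008 × 0.707107 = 38.75 kN.
ΣF_y = 0: O_y + T·sin45° − 5 − 60 = 0 → O_y = 65 − 54.8008 × 0.707107 = 26.25 kN.

T = 54.80 kN, O_x = 38.75 kN, O_y = 26.25 kN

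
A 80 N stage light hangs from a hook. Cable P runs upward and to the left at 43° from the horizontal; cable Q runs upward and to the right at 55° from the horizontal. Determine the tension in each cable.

ΣF_x = 0: −T_P·cos43° + T_Q·cos55° = 0 → T_Q = 1.27508·T_P.
ΣF_y = 0: T_P·sin43° + T_Q·sin55° = 80.
Substitute: T_P·(0.681998 + 1.27508·0.819152) = 80 → T_P = 46.337 ≈ 46.34 N.
Then T_Q = 1.27508 × 46.337 = 59.08 N.

T_P = 46.34 N, T_Q = 59.08 N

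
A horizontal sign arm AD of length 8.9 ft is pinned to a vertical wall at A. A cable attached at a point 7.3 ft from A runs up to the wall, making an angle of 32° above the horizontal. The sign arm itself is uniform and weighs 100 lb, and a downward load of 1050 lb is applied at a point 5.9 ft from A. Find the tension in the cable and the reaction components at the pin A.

ΣM about A: T·sin32°·7.3 − 100·4.45 − 1050·5.9 = 0 → T = 6640/(7.3·0.529919) = 1716.47 ≈ 1716 lb.
ΣF_x = 0: A_x − T·cos32° = 0 → A_x = 1716.47 × 0.848048 = 1456 lb.
ΣF_y = 0: A_y + T·sin32° − 100 − 1050 = 0 → A_y = 1150 − 1716.47 × 0.529919 = 240.4 lb.

T = 1716 lb, A_x = 1456 lb, A_y = 240.4 lb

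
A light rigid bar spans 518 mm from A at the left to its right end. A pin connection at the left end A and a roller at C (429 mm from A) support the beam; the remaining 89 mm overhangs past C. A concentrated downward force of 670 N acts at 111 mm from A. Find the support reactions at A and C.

A_x = 0, A_y = 496.6 N, C_y = 173.4 N

Taking moments about A: C_y·429 − 670·111 = 0 → C_y = 74370/429 = 173.357 ≈ 173.4 N.
ΣF_y = 0: A_y + 173.357 − 670 = 0 → A_y = 496.6 N.
ΣF_x = 0: no horizontal applied forces, so A_x = 0.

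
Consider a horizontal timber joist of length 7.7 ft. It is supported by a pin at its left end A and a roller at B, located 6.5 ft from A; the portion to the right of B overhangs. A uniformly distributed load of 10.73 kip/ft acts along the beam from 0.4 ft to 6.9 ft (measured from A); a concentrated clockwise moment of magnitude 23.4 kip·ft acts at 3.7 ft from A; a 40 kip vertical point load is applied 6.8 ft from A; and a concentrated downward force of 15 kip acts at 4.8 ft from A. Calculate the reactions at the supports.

Resultant of the distributed load: 10.73 × 6.5 = 69.745 kip at 3.65 ft from A.
ΣM about A: B_y·6.5 − (10.73·6.5)·3.65 − 23.4 − 40·6.8 − 15·4.8 = 0 → B_y = 621.96925/6.5 = 95.6876 ≈ 95.69 kip.
ΣF_y = 0: A_y + 95.6876 − 10.73·6.5 − 40 − 15 = 0 → A_y = 29.06 kip.
ΣF_x = 0: no horizontal applied forces, so A_x = 0.

A_x = 0, A_y = 29.06 kip, B_y = 95.69 kip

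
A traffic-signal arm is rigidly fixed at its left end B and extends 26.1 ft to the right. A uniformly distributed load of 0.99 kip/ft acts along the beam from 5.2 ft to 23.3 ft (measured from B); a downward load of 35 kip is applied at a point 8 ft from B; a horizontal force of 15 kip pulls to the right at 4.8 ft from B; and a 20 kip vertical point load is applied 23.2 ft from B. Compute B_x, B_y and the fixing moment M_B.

B_x = -15.00 kip, B_y = 72.92 kip, M_B = 999.3 kip·ft

Resultant of the distributed load: 0.99 × 18.1 = 17.919 kip at 14.25 ft from B.
ΣF_x = 0: B_x + 15 = 0 → B_x = -15.00 kip.
ΣF_y = 0: B_y − 0.99·18.1 − 35 − 20 = 0 → B_y = 72.92 kip.
ΣM about B: M_B − (0.99·18.1)·14.25 − 35·8 − 20·23.2 = 0 → M_B = 999.3 kip·ft.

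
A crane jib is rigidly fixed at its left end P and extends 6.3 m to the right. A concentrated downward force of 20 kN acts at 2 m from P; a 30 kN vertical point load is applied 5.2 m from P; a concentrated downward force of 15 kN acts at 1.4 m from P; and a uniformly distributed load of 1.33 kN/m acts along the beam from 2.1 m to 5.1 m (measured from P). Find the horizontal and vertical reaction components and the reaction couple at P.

P_x = 0, P_y = 68.99 kN, M_P = 231.4 kN·m

Resultant of the distributed load: 1.33 × 3 = 3.99 kN at 3.6 m from P.
ΣF_x = 0: P_x = 0.
ΣF_y = 0: P_y − 20 − 30 − 15 − 1.33·3 = 0 → P_y = 68.99 kN.
ΣM about P: M_P − 20·2 − 30·5.2 − 15·1.4 − (1.33·3)·3.6 = 0 → M_P = 231.4 kN·m.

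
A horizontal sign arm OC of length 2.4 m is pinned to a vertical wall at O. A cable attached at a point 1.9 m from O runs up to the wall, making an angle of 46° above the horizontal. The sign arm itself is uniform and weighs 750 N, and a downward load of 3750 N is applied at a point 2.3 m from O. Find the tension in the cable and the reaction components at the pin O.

T = 6969 N, O_x = 4841 N, O_y = -513.2 N

ΣM about O: T·sin46°·1.9 − 750·1.2 − 3750·2.3 = 0 → T = 9525/(1.9·0.71934) = 6969.11 ≈ 6969 N.
ΣF_x = 0: O_x − T·cos46° = 0 → O_x = 6969.11 × 0.694658 = 4841 N.
ΣF_y = 0: O_y + T·sin46° − 750 − 3750 = 0 → O_y = 4500 − 6969.11 × 0.71934 = -513.2 N.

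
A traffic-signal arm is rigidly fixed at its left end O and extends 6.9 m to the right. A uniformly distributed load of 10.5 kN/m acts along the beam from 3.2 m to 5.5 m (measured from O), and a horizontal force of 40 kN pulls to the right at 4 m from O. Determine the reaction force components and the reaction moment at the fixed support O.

O_x = -40.00 kN, O_y = 24.15 kN, M_O = 105.1 kN·m

Resultant of the distributed load: 10.5 × 2.3 = 24.15 kN at 4.35 m from O.
ΣF_x = 0: O_x + 40 = 0 → O_x = -40.00 kN.
ΣF_y = 0: O_y − 10.5·2.3 = 0 → O_y = 24.15 kN.
ΣM about O: M_O − (10.5·2.3)·4.35 = 0 → M_O = 105.1 kN·m.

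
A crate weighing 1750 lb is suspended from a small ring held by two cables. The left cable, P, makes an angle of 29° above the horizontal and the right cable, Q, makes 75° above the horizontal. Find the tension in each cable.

ΣF_x = 0: −T_P·cos29° + T_Q·cos75° = 0 → T_Q = 3.37927·T_P.
ΣF_y = 0: T_P·sin29° + T_Q·sin75° = 1750.
Substitute: T_P·(0.48481 + 3.37927·0.965926) = 1750 → T_P = 466.799 ≈ 466.8 lb.
Then T_Q = 3.37927 × 466.799 = 1577 lb.

T_P = 466.8 lb, T_Q = 1577 lb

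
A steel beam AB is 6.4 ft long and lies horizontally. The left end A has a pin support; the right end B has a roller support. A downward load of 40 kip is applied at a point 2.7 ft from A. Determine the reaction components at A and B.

A_x = 0, A_y = 23.12 kip, B_y = 16.88 kip

Taking moments about A: B_y·6.4 − 40·2.7 = 0 → B_y = 108/6.4 = 16.875 ≈ 16.88 kip.
ΣF_y = 0: A_y + 16.875 − 40 = 0 → A_y = 23.12 kip.
ΣF_x = 0: no horizontal applied forces, so A_x = 0.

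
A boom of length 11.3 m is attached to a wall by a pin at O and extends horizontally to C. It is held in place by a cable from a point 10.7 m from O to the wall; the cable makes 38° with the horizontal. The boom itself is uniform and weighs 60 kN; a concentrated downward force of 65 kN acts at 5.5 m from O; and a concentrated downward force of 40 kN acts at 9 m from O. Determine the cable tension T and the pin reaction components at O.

T = 160.4 kN, O_x = 126.4 kN, O_y = 66.26 kN

ΣM about O: T·sin38°·10.7 − 60·5.65 − 65·5.5 − 40·9 = 0 → T = 1056.5/(10.7·0.615661) = 160.378 ≈ 160.4 kN.
ΣF_x = 0: O_x − T·cos38° = 0 → O_x = 160.378 × 0.788011 = 126.4 kN.
ΣF_y = 0: O_y + T·sin38° − 60 − 65 − 40 = 0 → O_y = 165 − 160.378 × 0.615661 = 66.26 kN.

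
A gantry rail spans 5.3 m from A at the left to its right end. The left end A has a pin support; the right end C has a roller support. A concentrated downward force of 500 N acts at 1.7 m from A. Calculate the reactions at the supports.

A_x = 0, A_y = 339.6 N, C_y = 160.4 N

ΣM about A: C_y·5.3 − 500·1.7 = 0 → C_y = 850/5.3 = 160.377 ≈ 160.4 N.
ΣF_y = 0: A_y + 160.377 − 500 = 0 → A_y = 339.6 N.
ΣF_x = 0: no horizontal applied forces, so A_x = 0.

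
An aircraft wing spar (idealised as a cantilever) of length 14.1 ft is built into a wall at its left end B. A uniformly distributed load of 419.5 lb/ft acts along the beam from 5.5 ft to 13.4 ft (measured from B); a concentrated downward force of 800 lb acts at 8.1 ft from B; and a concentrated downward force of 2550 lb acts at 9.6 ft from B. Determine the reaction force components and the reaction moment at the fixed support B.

Resultant of the distributed load: 419.5 × 7.9 = 3314.05 lb at 9.45 ft from B.
ΣF_x = 0: B_x = 0.
ΣF_y = 0: B_y − 419.5·7.9 − 800 − 2550 = 0 → B_y = 6664 lb.
ΣM about B: M_B − (419.5·7.9)·9.45 − 800·8.1 − 2550·9.6 = 0 → M_B = 62280 lb·ft.

B_x = 0, B_y = 6664 lb, M_B = 62280 lb·ft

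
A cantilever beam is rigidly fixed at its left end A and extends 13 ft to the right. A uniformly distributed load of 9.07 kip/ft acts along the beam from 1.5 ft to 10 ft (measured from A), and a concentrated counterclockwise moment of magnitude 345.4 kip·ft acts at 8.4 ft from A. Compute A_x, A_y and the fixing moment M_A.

Resultant of the distributed load: 9.07 × 8.5 = 77.095 kip at 5.75 ft from A.
ΣF_x = 0: A_x = 0.
ΣF_y = 0: A_y − 9.07·8.5 = 0 → A_y = 77.09 kip.
ΣM about A: M_A − (9.07·8.5)·5.75 + 345.4 = 0 → M_A = 97.90 kip·ft.

A_x = 0, A_y = 77.09 kip, M_A = 97.90 kip·ft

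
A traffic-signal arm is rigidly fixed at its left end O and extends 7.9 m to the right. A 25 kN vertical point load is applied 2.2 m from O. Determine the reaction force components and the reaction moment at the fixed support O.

O_x = 0, O_y = 25.00 kN, M_O = 55.00 kN·m

ΣF_x = 0: O_x = 0.
ΣF_y = 0: O_y − 25 = 0 → O_y = 25.00 kN.
ΣM about O: M_O − 25·2.2 = 0 → M_O = 55.00 kN·m.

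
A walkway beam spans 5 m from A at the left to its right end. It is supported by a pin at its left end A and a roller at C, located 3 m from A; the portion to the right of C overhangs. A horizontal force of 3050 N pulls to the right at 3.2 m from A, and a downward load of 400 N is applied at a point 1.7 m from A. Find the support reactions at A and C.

ΣM about A: C_y·3 − 400·1.7 = 0 → C_y = 680/3 = 226.667 ≈ 226.7 N.
ΣF_y = 0: A_y + 226.667 − 400 = 0 → A_y = 173.3 N.
ΣF_x = 0: A_x + 3050 = 0 → A_x = -3050 N.

A_x = -3050 N, A_y = 173.3 N, C_y = 226.7 N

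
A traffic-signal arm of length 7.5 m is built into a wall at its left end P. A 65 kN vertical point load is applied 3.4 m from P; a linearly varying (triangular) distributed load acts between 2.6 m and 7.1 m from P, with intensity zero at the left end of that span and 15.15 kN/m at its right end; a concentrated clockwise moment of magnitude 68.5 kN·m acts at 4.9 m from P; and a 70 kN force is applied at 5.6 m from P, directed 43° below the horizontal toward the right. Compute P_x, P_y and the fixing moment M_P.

Resultant of the triangular load: ½ × 15.15 × 4.5 = 34.0875 kN, acting at 5.6 m from P (one-third of the span from the peak).
ΣF_x = 0: P_x + 70·cos43° = 0 → P_x = -51.19 kN.
ΣF_y = 0: P_y − 65 − ½·15.15·4.5 − 70·sin43° = 0 → P_y = 146.8 kN.
ΣM about P: M_P − 65·3.4 − (½·15.15·4.5)·5.6 − 68.5 − 70·sin43°·5.6 = 0 → M_P = 747.7 kN·m.

P_x = -51.19 kN, P_y = 146.8 kN, M_P = 747.7 kN·m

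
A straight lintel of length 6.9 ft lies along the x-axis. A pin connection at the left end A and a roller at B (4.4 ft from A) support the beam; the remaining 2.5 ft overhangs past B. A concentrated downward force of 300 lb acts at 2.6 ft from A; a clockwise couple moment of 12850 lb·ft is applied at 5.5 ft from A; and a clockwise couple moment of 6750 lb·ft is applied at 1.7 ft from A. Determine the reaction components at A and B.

Moments about A: B_y·4.4 − 300·2.6 − 12850 − 6750 = 0 → B_y = 20380/4.4 = 4631.82 ≈ 4632 lb.
ΣF_y = 0: A_y + 4631.82 − 300 = 0 → A_y = -4332 lb.
ΣF_x = 0: no horizontal applied forces, so A_x = 0.

A_x = 0, A_y = -4332 lb, B_y = 4632 lb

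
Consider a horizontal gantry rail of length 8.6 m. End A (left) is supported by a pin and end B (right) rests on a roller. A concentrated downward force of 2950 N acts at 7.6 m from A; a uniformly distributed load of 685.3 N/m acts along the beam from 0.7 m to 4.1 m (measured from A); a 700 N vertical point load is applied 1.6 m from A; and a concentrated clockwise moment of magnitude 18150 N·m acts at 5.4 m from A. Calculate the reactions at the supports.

A_x = 0, A_y = 482.1 N, B_y = 5498 N

Resultant of the distributed load: 685.3 × 3.4 = 2330.02 N at 2.4 m from A.
Taking moments about A: B_y·8.6 − 2950·7.6 − (685.3·3.4)·2.4 − 700·1.6 − 18150 = 0 → B_y = 47282.048/8.6 = 5497.91 ≈ 5498 N.
ΣF_y = 0: A_y + 5497.91 − 2950 − 685.3·3.4 − 700 = 0 → A_y = 482.1 N.
ΣF_x = 0: no horizontal applied forces, so A_x = 0.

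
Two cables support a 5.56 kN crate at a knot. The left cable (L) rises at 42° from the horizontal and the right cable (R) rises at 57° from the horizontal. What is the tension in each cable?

ΣF_x = 0: −T_L·cos42° + T_R·cos57° = 0 → T_R = 1.36447·T_L.
ΣF_y = 0: T_L·sin42° + T_R·sin57° = 5.56.
Substitute: T_L·(0.669131 + 1.36447·0.838671) = 5.56 → T_L = 3.06594 ≈ 3.066 kN.
Then T_R = 1.36447 × 3.06594 = 4.183 kN.

T_L = 3.066 kN, T_R = 4.183 kN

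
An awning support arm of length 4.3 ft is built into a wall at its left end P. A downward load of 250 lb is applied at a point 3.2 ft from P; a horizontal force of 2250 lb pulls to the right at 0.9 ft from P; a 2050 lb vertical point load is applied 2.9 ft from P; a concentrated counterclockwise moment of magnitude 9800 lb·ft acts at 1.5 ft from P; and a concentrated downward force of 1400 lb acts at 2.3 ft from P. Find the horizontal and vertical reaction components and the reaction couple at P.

ΣF_x = 0: P_x + 2250 = 0 → P_x = -2250 lb.
ΣF_y = 0: P_y − 250 − 2050 − 1400 = 0 → P_y = 3700 lb.
ΣM about P: M_P − 250·3.2 − 2050·2.9 + 9800 − 1400·2.3 = 0 → M_P = 165.0 lb·ft.

P_x = -2250 lb, P_y = 3700 lb, M_P = 165.0 lb·ft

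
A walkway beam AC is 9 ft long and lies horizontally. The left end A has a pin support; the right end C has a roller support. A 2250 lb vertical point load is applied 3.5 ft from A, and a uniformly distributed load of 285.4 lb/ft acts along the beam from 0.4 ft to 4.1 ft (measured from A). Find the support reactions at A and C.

Resultant of the distributed load: 285.4 × 3.7 = 1055.98 lb at 2.25 ft from A.
ΣM about A: C_y·9 − 2250·3.5 − (285.4·3.7)·2.25 = 0 → C_y = 10250.955/9 = 1138.99 ≈ 1139 lb.
ΣF_y = 0: A_y + 1138.99 − 2250 − 285.4·3.7 = 0 → A_y = 2167 lb.
ΣF_x = 0: no horizontal applied forces, so A_x = 0.

A_x = 0, A_y = 2167 lb, C_y = 1139 lb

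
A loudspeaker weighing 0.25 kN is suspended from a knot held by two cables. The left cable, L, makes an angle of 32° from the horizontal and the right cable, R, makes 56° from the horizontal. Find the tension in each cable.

ΣF_x = 0: −T_L·cos32° + T_R·cos56° = 0 → T_R = 1.51656·T_L.
ΣF_y = 0: T_L·sin32° + T_R·sin56° = 0.25.
Substitute: T_L·(0.529919 + 1.51656·0.829038) = 0.25 → T_L = 0.139883 ≈ 0.1399 kN.
Then T_R = 1.51656 × 0.139883 = 0.2121 kN.

T_L = 0.1399 kN, T_R = 0.2121 kN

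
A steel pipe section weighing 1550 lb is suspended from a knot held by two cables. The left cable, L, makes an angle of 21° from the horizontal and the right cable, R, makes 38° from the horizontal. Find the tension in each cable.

T_L = 1425 lb, T_R = 1688 lb

ΣF_x = 0: −T_L·cos21° + T_R·cos38° = 0 → T_R = 1.18473·T_L.
ΣF_y = 0: T_L·sin21° + T_R·sin38° = 1550.
Substitute: T_L·(0.358368 + 1.18473·0.615661) = 1550 → T_L = 1424.95 ≈ 1425 lb.
Then T_R = 1.18473 × 1424.95 = 1688 lb.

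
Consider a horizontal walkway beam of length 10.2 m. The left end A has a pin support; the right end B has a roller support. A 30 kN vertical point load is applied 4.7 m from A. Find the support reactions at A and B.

A_x = 0, A_y = 16.18 kN, B_y = 13.82 kN

Taking moments about A: B_y·10.2 − 30·4.7 = 0 → B_y = 141/10.2 = 13.8235 ≈ 13.82 kN.
ΣF_y = 0: A_y + 13.8235 − 30 = 0 → A_y = 16.18 kN.
ΣF_x = 0: no horizontal applied forces, so A_x = 0.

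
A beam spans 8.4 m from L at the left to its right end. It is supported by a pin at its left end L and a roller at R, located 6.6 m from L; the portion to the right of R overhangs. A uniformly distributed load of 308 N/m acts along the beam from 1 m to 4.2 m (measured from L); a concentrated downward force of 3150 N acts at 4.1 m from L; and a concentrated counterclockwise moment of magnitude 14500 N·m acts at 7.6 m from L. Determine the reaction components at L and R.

L_x = 0, L_y = 3987 N, R_y = 148.1 N

Resultant of the distributed load: 308 × 3.2 = 985.6 N at 2.6 m from L.
ΣM about L: R_y·6.6 − (308·3.2)·2.6 − 3150·4.1 + 14500 = 0 → R_y = 977.56/6.6 = 148.115 ≈ 148.1 N.
ΣF_y = 0: L_y + 148.115 − 308·3.2 − 3150 = 0 → L_y = 3987 N.
ΣF_x = 0: no horizontal applied forces, so L_x = 0.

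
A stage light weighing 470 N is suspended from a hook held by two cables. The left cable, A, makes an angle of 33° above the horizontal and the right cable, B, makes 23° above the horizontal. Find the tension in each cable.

T_A = 521.9 N, T_B = 475.5 N

ΣF_x = 0: −T_A·cos33° + T_B·cos23° = 0 → T_B = 0.911098·T_A.
ΣF_y = 0: T_A·sin33° + T_B·sin23° = 470.
Substitute: T_A·(0.544639 + 0.911098·0.390731) = 470 → T_A = 521.855 ≈ 521.9 N.
Then T_B = 0.911098 × 521.855 = 475.5 N.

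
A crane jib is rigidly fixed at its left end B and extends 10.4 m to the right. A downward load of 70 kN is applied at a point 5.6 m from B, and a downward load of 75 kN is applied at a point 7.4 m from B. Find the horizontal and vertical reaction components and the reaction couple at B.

ΣF_x = 0: B_x = 0.
ΣF_y = 0: B_y − 70 − 75 = 0 → B_y = 145.0 kN.
ΣM about B: M_B − 70·5.6 − 75·7.4 = 0 → M_B = 947.0 kN·m.

B_x = 0, B_y = 145.0 kN, M_B = 947.0 kN·m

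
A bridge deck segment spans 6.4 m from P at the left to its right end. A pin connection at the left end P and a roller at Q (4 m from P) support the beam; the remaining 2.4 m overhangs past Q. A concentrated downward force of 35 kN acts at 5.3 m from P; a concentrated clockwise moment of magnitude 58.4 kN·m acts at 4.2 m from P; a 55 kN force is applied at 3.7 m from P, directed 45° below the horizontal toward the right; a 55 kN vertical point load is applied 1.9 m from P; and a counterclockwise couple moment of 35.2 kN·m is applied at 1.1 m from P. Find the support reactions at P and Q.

P_x = -38.89 kN, P_y = 14.62 kN, Q_y = 114.3 kN

Taking moments about P: Q_y·4 − 35·5.3 − 58.4 − 55·sin45°·3.7 − 55·1.9 + 35.2 = 0 → Q_y = 457.096/4 = 114.274 ≈ 114.3 kN.
ΣF_y = 0: P_y + 114.274 − 35 − 55·sin45° − 55 = 0 → P_y = 14.62 kN.
ΣF_x = 0: P_x + 55·cos45° = 0 → P_x = -38.89 kN.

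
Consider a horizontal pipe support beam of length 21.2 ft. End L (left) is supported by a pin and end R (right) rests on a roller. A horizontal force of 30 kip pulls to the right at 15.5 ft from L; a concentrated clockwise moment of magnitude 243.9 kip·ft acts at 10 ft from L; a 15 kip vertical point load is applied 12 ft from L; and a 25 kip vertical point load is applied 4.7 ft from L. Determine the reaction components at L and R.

L_x = -30.00 kip, L_y = 14.46 kip, R_y = 25.54 kip

Taking moments about L: R_y·21.2 − 243.9 − 15·12 − 25·4.7 = 0 → R_y = 541.4/21.2 = 25.5377 ≈ 25.54 kip.
ΣF_y = 0: L_y + 25.5377 − 15 − 25 = 0 → L_y = 14.46 kip.
ΣF_x = 0: L_x + 30 = 0 → L_x = -30.00 kip.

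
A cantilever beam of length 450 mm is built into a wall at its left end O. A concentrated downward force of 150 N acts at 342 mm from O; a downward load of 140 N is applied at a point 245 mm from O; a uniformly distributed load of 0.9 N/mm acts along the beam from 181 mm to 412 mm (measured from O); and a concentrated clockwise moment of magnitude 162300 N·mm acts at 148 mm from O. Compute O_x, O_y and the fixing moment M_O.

O_x = 0, O_y = 497.9 N, M_O = 309500 N·mm

Resultant of the distributed load: 0.9 × 231 = 207.9 N at 296.5 mm from O.
ΣF_x = 0: O_x = 0.
ΣF_y = 0: O_y − 150 − 140 − 0.9·231 = 0 → O_y = 497.9 N.
ΣM about O: M_O − 150·342 − 140·245 − (0.9·231)·296.5 − 162300 = 0 → M_O = 309500 N·mm.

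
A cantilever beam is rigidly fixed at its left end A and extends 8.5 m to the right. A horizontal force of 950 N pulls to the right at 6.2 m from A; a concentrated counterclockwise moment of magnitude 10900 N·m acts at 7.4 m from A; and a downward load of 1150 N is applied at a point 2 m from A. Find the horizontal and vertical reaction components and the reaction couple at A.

ΣF_x = 0: A_x + 950 = 0 → A_x = -950.0 N.
ΣF_y = 0: A_y − 1150 = 0 → A_y = 1150 N.
ΣM about A: M_A + 10900 − 1150·2 = 0 → M_A = -8600 N·m.

A_x = -950.0 N, A_y = 1150 N, M_A = -8600 N·m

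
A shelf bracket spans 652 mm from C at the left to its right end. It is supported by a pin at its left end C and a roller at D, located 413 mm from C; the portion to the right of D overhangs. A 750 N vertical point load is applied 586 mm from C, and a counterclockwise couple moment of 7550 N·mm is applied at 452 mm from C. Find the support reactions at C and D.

ΣM about C: D_y·413 − 750·586 + 7550 = 0 → D_y = 431950/413 = 1045.88 ≈ 1046 N.
ΣF_y = 0: C_y + 1045.88 − 750 = 0 → C_y = -295.9 N.
ΣF_x = 0: no horizontal applied forces, so C_x = 0.

C_x = 0, C_y = -295.9 N, D_y = 1046 N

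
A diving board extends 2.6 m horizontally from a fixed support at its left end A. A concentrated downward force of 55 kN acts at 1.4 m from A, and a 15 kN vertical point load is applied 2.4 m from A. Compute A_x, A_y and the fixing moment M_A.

A_x = 0, A_y = 70.00 kN, M_A = 113.0 kN·m

ΣF_x = 0: A_x = 0.
ΣF_y = 0: A_y − 55 − 15 = 0 → A_y = 70.00 kN.
ΣM about A: M_A − 55·1.4 − 15·2.4 = 0 → M_A = 113.0 kN·m.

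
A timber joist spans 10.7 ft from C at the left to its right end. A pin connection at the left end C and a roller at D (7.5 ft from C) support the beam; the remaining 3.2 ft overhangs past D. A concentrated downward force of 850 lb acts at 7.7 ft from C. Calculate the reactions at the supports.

ΣM about C: D_y·7.5 − 850·7.7 = 0 → D_y = 6545/7.5 = 872.667 ≈ 872.7 lb.
ΣF_y = 0: C_y + 872.667 − 850 = 0 → C_y = -22.67 lb.
ΣF_x = 0: no horizontal applied forces, so C_x = 0.

C_x = 0, C_y = -22.67 lb, D_y = 872.7 lb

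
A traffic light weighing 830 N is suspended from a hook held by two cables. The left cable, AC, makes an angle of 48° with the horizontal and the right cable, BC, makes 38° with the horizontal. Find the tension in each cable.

T_AC = 655.6 N, T_BC = 556.7 N

ΣF_x = 0: −T_AC·cos48° + T_BC·cos38° = 0 → T_BC = 0.849139·T_AC.
ΣF_y = 0: T_AC·sin48° + T_BC·sin38° = 830.
Substitute: T_AC·(0.743145 + 0.849139·0.615661) = 830 → T_AC = 655.646 ≈ 655.6 N.
Then T_BC = 0.849139 × 655.646 = 556.7 N.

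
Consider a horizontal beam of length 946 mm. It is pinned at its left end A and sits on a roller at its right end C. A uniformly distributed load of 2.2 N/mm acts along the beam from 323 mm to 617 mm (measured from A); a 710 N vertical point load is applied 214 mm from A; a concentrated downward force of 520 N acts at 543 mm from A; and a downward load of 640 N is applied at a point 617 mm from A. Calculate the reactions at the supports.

Resultant of the distributed load: 2.2 × 294 = 646.8 N at 470 mm from A.
Taking moments about A: C_y·946 − (2.2·294)·470 − 710·214 − 520·543 − 640·617 = 0 → C_y = 1133176/946 = 1197.86 ≈ 1198 N.
ΣF_y = 0: A_y + 1197.86 − 2.2·294 − 710 − 520 − 640 = 0 → A_y = 1319 N.
ΣF_x = 0: no horizontal applied forces, so A_x = 0.

A_x = 0, A_y = 1319 N, C_y = 1198 N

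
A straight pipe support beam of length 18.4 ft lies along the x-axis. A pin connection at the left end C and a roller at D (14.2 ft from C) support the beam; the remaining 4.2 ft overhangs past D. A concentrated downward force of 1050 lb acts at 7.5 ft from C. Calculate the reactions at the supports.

Moments about C: D_y·14.2 − 1050·7.5 = 0 → D_y = 7875/14.2 = 554.577 ≈ 554.6 lb.
ΣF_y = 0: C_y + 554.577 − 1050 = 0 → C_y = 495.4 lb.
ΣF_x = 0: no horizontal applied forces, so C_x = 0.

C_x = 0, C_y = 495.4 lb, D_y = 554.6 lb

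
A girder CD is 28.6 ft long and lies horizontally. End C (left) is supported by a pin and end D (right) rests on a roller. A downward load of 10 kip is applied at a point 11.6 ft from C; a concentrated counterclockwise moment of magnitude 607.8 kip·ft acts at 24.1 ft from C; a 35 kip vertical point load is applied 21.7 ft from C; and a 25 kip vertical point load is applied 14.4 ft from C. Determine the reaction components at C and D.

C_x = 0, C_y = 48.05 kip, D_y = 21.95 kip

Moments about C: D_y·28.6 − 10·11.6 + 607.8 − 35·21.7 − 25·14.4 = 0 → D_y = 627.7/28.6 = 21.9476 ≈ 21.95 kip.
ΣF_y = 0: C_y + 21.9476 − 10 − 35 − 25 = 0 → C_y = 48.05 kip.
ΣF_x = 0: no horizontal applied forces, so C_x = 0.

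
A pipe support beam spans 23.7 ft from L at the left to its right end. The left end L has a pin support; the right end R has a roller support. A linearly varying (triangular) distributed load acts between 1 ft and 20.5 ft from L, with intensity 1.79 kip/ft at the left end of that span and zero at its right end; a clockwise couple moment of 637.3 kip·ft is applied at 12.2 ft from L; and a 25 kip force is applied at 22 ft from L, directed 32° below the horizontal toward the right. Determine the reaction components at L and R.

L_x = -21.20 kip, L_y = -14.01 kip, R_y = 44.71 kip

Resultant of the triangular load: ½ × 1.79 × 19.5 = 17.4525 kip, acting at 7.5 ft from L (one-third of the span from the peak).
Moments about L: R_y·23.7 − (½·1.79·19.5)·7.5 − 637.3 − 25·sin32°·22 = 0 → R_y = 1059.65/23.7 = 44.711 ≈ 44.71 kip.
ΣF_y = 0: L_y + 44.711 − ½·1.79·19.5 − 25·sin32° = 0 → L_y = -14.01 kip.
ΣF_x = 0: L_x + 25·cos32° = 0 → L_x = -21.20 kip.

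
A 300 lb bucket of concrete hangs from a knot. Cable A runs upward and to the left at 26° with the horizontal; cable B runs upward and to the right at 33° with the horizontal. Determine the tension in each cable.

ΣF_x = 0: −T_A·cos26° + T_B·cos33° = 0 → T_B = 1.07169·T_A.
ΣF_y = 0: T_A·sin26° + T_B·sin33° = 300.
Substitute: T_A·(0.438371 + 1.07169·0.544639) = 300 → T_A = 293.526 ≈ 293.5 lb.
Then T_B = 1.07169 × 293.526 = 314.6 lb.

T_A = 293.5 lb, T_B = 314.6 lb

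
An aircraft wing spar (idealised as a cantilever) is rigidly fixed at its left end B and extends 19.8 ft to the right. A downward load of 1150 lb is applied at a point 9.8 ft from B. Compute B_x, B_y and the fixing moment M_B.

B_x = 0, B_y = 1150 lb, M_B = 11270 lb·ft

ΣF_x = 0: B_x = 0.
ΣF_y = 0: B_y − 1150 = 0 → B_y = 1150 lb.
ΣM about B: M_B − 1150·9.8 = 0 → M_B = 11270 lb·ft.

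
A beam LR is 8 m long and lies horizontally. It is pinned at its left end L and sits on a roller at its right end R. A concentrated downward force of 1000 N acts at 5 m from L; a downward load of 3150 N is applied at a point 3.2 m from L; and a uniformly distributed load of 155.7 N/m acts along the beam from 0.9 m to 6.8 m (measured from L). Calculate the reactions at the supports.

L_x = 0, L_y = 2742 N, R_y = 2327 N

Resultant of the distributed load: 155.7 × 5.9 = 918.63 N at 3.85 m from L.
Taking moments about L: R_y·8 − 1000·5 − 3150·3.2 − (155.7·5.9)·3.85 = 0 → R_y = 18616.7255/8 = 2327.09 ≈ 2327 N.
ΣF_y = 0: L_y + 2327.09 − 1000 − 3150 − 155.7·5.9 = 0 → L_y = 2742 N.
ΣF_x = 0: no horizontal applied forces, so L_x = 0.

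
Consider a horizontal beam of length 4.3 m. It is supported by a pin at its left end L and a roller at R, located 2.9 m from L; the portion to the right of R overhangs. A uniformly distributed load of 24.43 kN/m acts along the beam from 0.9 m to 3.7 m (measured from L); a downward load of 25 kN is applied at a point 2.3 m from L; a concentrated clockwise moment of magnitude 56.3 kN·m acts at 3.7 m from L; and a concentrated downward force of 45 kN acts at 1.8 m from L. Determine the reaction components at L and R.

L_x = 0, L_y = 16.98 kN, R_y = 121.4 kN

Resultant of the distributed load: 24.43 × 2.8 = 68.404 kN at 2.3 m from L.
Taking moments about L: R_y·2.9 − (24.43·2.8)·2.3 − 25·2.3 − 56.3 − 45·1.8 = 0 → R_y = 352.1292/2.9 = 121.424 ≈ 121.4 kN.
ΣF_y = 0: L_y + 121.424 − 24.43·2.8 − 25 − 45 = 0 → L_y = 16.98 kN.
ΣF_x = 0: no horizontal applied forces, so L_x = 0.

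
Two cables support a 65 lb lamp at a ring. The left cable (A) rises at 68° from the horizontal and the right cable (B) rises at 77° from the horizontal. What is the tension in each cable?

ΣF_x = 0: −T_A·cos68° + T_B·cos77° = 0 → T_B = 1.66528·T_A.
ΣF_y = 0: T_A·sin68° + T_B·sin77° = 65.
Substitute: T_A·(0.927184 + 1.66528·0.97437) = 65 → T_A = 25.4924 ≈ 25.49 lb.
Then T_B = 1.66528 × 25.4924 = 42.45 lb.

T_A = 25.49 lb, T_B = 42.45 lb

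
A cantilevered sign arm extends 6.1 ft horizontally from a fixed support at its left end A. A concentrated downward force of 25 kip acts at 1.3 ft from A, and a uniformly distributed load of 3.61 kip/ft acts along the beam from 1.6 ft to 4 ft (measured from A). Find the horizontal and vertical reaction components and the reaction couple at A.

A_x = 0, A_y = 33.66 kip, M_A = 56.76 kip·ft

Resultant of the distributed load: 3.61 × 2.4 = 8.664 kip at 2.8 ft from A.
ΣF_x = 0: A_x = 0.
ΣF_y = 0: A_y − 25 − 3.61·2.4 = 0 → A_y = 33.66 kip.
ΣM about A: M_A − 25·1.3 − (3.61·2.4)·2.8 = 0 → M_A = 56.76 kip·ft.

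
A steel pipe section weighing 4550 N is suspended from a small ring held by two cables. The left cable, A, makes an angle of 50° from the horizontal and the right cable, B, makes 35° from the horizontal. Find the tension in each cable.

ΣF_x = 0: −T_A·cos50° + T_B·cos35° = 0 → T_B = 0.784699·T_A.
ΣF_y = 0: T_A·sin50° + T_B·sin35° = 4550.
Substitute: T_A·(0.766044 + 0.784699·0.573576) = 4550 → T_A = 3741.38 ≈ 3741 N.
Then T_B = 0.784699 × 3741.38 = 2936 N.

T_A = 3741 N, T_B = 2936 N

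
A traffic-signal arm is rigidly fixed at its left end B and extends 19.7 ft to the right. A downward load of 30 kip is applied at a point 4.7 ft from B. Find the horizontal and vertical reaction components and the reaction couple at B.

ΣF_x = 0: B_x = 0.
ΣF_y = 0: B_y − 30 = 0 → B_y = 30.00 kip.
ΣM about B: M_B − 30·4.7 = 0 → M_B = 141.0 kip·ft.

B_x = 0, B_y = 30.00 kip, M_B = 141.0 kip·ft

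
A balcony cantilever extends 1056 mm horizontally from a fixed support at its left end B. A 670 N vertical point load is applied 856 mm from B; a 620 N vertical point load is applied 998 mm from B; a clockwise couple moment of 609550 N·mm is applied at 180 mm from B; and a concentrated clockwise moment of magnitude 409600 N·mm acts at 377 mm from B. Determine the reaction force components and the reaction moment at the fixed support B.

ΣF_x = 0: B_x = 0.
ΣF_y = 0: B_y − 670 − 620 = 0 → B_y = 1290 N.
ΣM about B: M_B − 670·856 − 620·998 − 609550 − 409600 = 0 → M_B = 2211000 N·mm.

B_x = 0, B_y = 1290 N, M_B = 2211000 N·mm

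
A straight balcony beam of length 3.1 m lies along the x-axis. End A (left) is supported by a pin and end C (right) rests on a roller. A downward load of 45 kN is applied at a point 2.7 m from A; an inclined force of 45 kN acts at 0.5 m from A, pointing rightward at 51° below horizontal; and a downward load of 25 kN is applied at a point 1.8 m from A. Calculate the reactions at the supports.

A_x = -28.32 kN, A_y = 45.62 kN, C_y = 59.35 kN

Moments about A: C_y·3.1 − 45·2.7 − 45·sin51°·0.5 − 25·1.8 = 0 → C_y = 183.986/3.1 = 59.3503 ≈ 59.35 kN.
ΣF_y = 0: A_y + 59.3503 − 45 − 45·sin51° − 25 = 0 → A_y = 45.62 kN.
ΣF_x = 0: A_x + 45·cos51° = 0 → A_x = -28.32 kN.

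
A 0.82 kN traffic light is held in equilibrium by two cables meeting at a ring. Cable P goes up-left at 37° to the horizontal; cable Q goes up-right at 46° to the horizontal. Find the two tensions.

T_P = 0.5739 kN, T_Q = 0.6598 kN

ΣF_x = 0: −T_P·cos37° + T_Q·cos46° = 0 → T_Q = 1.14968·T_P.
ΣF_y = 0: T_P·sin37° + T_Q·sin46° = 0.82.
Substitute: T_P·(0.601815 + 1.14968·0.71934) = 0.82 → T_P = 0.573898 ≈ 0.5739 kN.
Then T_Q = 1.14968 × 0.573898 = 0.6598 kN.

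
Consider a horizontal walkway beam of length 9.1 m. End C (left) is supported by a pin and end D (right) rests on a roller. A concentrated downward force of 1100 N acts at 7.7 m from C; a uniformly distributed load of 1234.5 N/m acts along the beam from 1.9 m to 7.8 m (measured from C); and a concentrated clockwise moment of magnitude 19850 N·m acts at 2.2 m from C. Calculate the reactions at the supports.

Resultant of the distributed load: 1234.5 × 5.9 = 7283.55 N at 4.85 m from C.
ΣM about C: D_y·9.1 − 1100·7.7 − (1234.5·5.9)·4.85 − 19850 = 0 → D_y = 63645.2175/9.1 = 6993.98 ≈ 6994 N.
ΣF_y = 0: C_y + 6993.98 − 1100 − 1234.5·5.9 = 0 → C_y = 1390 N.
ΣF_x = 0: no horizontal applied forces, so C_x = 0.

C_x = 0, C_y = 1390 N, D_y = 6994 N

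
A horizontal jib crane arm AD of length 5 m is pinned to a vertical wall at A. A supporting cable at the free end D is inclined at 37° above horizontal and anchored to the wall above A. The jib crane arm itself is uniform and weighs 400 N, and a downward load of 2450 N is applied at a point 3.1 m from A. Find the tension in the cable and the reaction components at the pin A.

ΣM about A: T·sin37°·5 − 400·2.5 − 2450·3.1 = 0 → T = 8595/(5·0.601815) = 2856.36 ≈ 2856 N.
ΣF_x = 0: A_x − T·cos37° = 0 → A_x = 2856.36 × 0.798636 = 2281 N.
ΣF_y = 0: A_y + T·sin37° − 400 − 2450 = 0 → A_y = 2850 − 2856.36 × 0.601815 = 1131 N.

T = 2856 N, A_x = 2281 N, A_y = 1131 N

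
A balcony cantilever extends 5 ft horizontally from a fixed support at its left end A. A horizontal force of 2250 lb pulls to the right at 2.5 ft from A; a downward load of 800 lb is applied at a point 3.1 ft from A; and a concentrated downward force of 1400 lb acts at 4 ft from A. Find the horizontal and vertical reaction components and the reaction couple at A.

ΣF_x = 0: A_x + 2250 = 0 → A_x = -2250 lb.
ΣF_y = 0: A_y − 800 − 1400 = 0 → A_y = 2200 lb.
ΣM about A: M_A − 800·3.1 − 1400·4 = 0 → M_A = 8080 lb·ft.

A_x = -2250 lb, A_y = 2200 lb, M_A = 8080 lb·ft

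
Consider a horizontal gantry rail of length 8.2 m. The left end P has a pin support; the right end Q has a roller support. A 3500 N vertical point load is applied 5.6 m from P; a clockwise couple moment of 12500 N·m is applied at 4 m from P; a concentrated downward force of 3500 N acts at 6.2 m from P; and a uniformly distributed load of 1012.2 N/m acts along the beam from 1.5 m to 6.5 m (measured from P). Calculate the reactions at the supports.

P_x = 0, P_y = 3031 N, Q_y = 9030 N

Resultant of the distributed load: 1012.2 × 5 = 5061 N at 4 m from P.
Taking moments about P: Q_y·8.2 − 3500·5.6 − 12500 − 3500·6.2 − (1012.2·5)·4 = 0 → Q_y = 74044/8.2 = 9029.76 ≈ 9030 N.
ΣF_y = 0: P_y + 9029.76 − 3500 − 3500 − 1012.2·5 = 0 → P_y = 3031 N.
ΣF_x = 0: no horizontal applied forces, so P_x = 0.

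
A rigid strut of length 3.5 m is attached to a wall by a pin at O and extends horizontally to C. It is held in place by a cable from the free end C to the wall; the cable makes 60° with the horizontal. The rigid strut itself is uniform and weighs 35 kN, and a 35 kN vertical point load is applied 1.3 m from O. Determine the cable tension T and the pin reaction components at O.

T = 35.22 kN, O_x = 17.61 kN, O_y = 39.50 kN

ΣM about O: T·sin60°·3.5 − 35·1.75 − 35·1.3 = 0 → T = 106.75/(3.5·0.866025) = 35.2184 ≈ 35.22 kN.
ΣF_x = 0: O_x − T·cos60° = 0 → O_x = 35.2184 × 0.5 = 17.61 kN.
ΣF_y = 0: O_y + T·sin60° − 35 − 35 = 0 → O_y = 70 − 35.2184 × 0.866025 = 39.50 kN.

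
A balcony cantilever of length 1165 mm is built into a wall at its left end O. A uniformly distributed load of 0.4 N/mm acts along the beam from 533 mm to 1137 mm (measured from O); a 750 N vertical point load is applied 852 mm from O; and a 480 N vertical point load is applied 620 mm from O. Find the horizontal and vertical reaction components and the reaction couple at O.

Resultant of the distributed load: 0.4 × 604 = 241.6 N at 835 mm from O.
ΣF_x = 0: O_x = 0.
ΣF_y = 0: O_y − 0.4·604 − 750 − 480 = 0 → O_y = 1472 N.
ΣM about O: M_O − (0.4·604)·835 − 750·852 − 480·620 = 0 → M_O = 1138000 N·mm.

O_x = 0, O_y = 1472 N, M_O = 1138000 N·mm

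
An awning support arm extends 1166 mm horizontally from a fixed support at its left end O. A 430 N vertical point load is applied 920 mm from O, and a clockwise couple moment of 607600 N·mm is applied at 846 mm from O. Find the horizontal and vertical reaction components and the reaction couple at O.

O_x = 0, O_y = 430.0 N, M_O = 1003000 N·mm

ΣF_x = 0: O_x = 0.
ΣF_y = 0: O_y − 430 = 0 → O_y = 430.0 N.
ΣM about O: M_O − 430·920 − 607600 = 0 → M_O = 1003000 N·mm.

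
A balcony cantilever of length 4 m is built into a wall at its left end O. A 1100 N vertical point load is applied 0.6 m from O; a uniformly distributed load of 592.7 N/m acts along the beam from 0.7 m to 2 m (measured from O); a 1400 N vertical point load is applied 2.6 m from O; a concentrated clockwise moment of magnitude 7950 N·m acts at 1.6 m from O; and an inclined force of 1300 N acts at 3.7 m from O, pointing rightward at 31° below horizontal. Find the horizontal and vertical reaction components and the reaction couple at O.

Resultant of the distributed load: 592.7 × 1.3 = 770.51 N at 1.35 m from O.
ΣF_x = 0: O_x + 1300·cos31° = 0 → O_x = -1114 N.
ΣF_y = 0: O_y − 1100 − 592.7·1.3 − 1400 − 1300·sin31° = 0 → O_y = 3940 N.
ΣM about O: M_O − 1100·0.6 − (592.7·1.3)·1.35 − 1400·2.6 − 7950 − 1300·sin31°·3.7 = 0 → M_O = 15770 N·m.

O_x = -1114 N, O_y = 3940 N, M_O = 15770 N·m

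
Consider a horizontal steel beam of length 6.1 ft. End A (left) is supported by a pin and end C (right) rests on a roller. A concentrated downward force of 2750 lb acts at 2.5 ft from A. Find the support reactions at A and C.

A_x = 0, A_y = 1623 lb, C_y = 1127 lb

Moments about A: C_y·6.1 − 2750·2.5 = 0 → C_y = 6875/6.1 = 1127.05 ≈ 1127 lb.
ΣF_y = 0: A_y + 1127.05 − 2750 = 0 → A_y = 1623 lb.
ΣF_x = 0: no horizontal applied forces, so A_x = 0.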